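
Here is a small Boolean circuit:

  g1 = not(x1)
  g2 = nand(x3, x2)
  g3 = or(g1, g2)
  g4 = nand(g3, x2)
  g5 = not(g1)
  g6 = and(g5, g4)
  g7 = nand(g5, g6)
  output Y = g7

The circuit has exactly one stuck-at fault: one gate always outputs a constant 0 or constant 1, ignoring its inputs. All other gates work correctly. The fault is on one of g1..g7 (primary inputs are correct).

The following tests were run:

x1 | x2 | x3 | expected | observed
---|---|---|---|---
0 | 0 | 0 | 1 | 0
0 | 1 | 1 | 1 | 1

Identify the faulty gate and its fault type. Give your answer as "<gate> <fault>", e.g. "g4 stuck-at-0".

Fault-free values for test 1 (x1=0, x2=0, x3=0): g1=1, g2=1, g3=1, g4=1, g5=0, g6=0, g7=1, giving Y=1. Observed 0.
Test 1: faults giving observed 0 are {g1 stuck-at-0, g5 stuck-at-1, g7 stuck-at-0}.
Test 2 (x1=0, x2=1, x3=1): fault-free g1=1, g2=0, g3=1, g4=0, g5=0, g6=0, g7=1 → 1; observed 1. Eliminates g1 stuck-at-0, g7 stuck-at-0.
Only g5 stuck-at-1 is consistent with every test.

g5 stuck-at-1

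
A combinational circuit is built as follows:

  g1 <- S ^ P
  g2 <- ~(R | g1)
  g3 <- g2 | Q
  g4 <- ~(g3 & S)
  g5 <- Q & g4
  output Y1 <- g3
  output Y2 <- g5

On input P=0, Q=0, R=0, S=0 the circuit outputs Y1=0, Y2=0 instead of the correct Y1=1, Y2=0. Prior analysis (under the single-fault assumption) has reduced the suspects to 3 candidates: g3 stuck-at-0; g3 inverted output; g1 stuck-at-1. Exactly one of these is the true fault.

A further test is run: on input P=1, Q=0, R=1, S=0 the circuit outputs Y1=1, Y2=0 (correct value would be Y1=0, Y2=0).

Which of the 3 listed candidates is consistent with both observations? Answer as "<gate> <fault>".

Evaluate each candidate on input P=1, Q=0, R=1, S=0:
  g3 stuck-at-0: g1=1, g2=0, g3=0 [stuck-at-0], g4=1, g5=0 → Y1=0, Y2=0 — eliminated
  g3 inverted output: g1=1, g2=0, g3=1 [inverted output], g4=1, g5=0 → Y1=1, Y2=0 — matches
  g1 stuck-at-1: g1=1 [stuck-at-1], g2=0, g3=0, g4=1, g5=0 → Y1=0, Y2=0 — eliminated
Only g3 inverted output reproduces the observed Y1=1, Y2=0.

g3 inverted output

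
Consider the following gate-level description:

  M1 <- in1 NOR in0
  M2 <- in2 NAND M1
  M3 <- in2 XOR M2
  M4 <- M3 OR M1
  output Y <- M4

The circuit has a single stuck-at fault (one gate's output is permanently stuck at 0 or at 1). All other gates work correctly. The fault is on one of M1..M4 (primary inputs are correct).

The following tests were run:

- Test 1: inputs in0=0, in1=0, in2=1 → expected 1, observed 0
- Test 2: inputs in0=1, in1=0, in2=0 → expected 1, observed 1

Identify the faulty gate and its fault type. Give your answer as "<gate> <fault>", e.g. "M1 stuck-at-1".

Fault-free values for test 1 (in0=0, in1=0, in2=1): M1=1, M2=0, M3=1, M4=1, giving Y=1. Observed 0.
Test 1: faults giving observed 0 are {M1 stuck-at-0, M4 stuck-at-0}.
Test 2 (in0=1, in1=0, in2=0): fault-free M1=0, M2=1, M3=1, M4=1 → 1; observed 1. Eliminates M4 stuck-at-0.
Only M1 stuck-at-0 is consistent with every test.

M1 stuck-at-0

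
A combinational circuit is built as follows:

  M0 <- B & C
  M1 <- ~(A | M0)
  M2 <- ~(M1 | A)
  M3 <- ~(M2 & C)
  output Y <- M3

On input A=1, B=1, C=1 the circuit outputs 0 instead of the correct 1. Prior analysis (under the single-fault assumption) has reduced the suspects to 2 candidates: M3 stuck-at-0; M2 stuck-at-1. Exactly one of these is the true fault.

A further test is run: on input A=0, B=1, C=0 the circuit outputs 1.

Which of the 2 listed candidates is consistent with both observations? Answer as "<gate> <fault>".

M2 stuck-at-1

Evaluate each candidate on input A=0, B=1, C=0:
  M3 stuck-at-0: M0=0, M1=1, M2=0, M3=0 [stuck-at-0] → 0 — eliminated
  M2 stuck-at-1: M0=0, M1=1, M2=1 [stuck-at-1], M3=1 → 1 — matches
Only M2 stuck-at-1 reproduces the observed 1.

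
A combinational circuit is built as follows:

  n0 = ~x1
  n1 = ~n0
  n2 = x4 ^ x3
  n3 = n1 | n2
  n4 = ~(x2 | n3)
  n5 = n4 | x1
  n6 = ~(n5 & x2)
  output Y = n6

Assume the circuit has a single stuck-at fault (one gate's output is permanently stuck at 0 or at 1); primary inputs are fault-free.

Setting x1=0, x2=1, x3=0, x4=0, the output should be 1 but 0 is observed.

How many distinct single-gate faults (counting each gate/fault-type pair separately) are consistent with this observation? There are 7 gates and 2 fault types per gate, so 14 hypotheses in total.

3

Fault-free: n0=1, n1=0, n2=0, n3=0, n4=0, n5=0, n6=1 → 1. Observed 0.
  n0 stuck-at-0: output 1 ✗
  n0 stuck-at-1: output 1 ✗
  n1 stuck-at-0: output 1 ✗
  n1 stuck-at-1: output 1 ✗
  n2 stuck-at-0: output 1 ✗
  n2 stuck-at-1: output 1 ✗
  n3 stuck-at-0: output 1 ✗
  n3 stuck-at-1: output 1 ✗
  n4 stuck-at-0: output 1 ✗
  n4 stuck-at-1: output 0 ✓
  n5 stuck-at-0: output 1 ✗
  n5 stuck-at-1: output 0 ✓
  n6 stuck-at-0: output 0 ✓
  n6 stuck-at-1: output 1 ✗
Consistent faults: {n4 stuck-at-1, n5 stuck-at-1, n6 stuck-at-0} — 3 in all.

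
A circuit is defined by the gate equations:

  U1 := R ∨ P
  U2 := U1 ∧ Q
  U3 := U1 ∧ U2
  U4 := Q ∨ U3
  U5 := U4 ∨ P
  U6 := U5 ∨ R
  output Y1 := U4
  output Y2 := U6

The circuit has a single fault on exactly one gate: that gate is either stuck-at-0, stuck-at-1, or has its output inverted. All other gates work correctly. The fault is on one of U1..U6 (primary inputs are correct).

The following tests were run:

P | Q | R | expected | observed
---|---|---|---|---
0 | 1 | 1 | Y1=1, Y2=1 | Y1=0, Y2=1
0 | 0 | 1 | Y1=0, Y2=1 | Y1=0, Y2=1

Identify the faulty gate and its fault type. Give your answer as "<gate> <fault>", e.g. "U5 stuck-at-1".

U4 stuck-at-0

Fault-free values for test 1 (P=0, Q=1, R=1): U1=1, U2=1, U3=1, U4=1, U5=1, U6=1, giving Y1=1, Y2=1. Observed Y1=0, Y2=1.
Test 1: faults giving observed Y1=0, Y2=1 are {U4 stuck-at-0, U4 inverted output}.
Test 2 (P=0, Q=0, R=1): fault-free U1=1, U2=0, U3=0, U4=0, U5=0, U6=1 → Y1=0, Y2=1; observed Y1=0, Y2=1. Eliminates U4 inverted output.
Only U4 stuck-at-0 is consistent with every test.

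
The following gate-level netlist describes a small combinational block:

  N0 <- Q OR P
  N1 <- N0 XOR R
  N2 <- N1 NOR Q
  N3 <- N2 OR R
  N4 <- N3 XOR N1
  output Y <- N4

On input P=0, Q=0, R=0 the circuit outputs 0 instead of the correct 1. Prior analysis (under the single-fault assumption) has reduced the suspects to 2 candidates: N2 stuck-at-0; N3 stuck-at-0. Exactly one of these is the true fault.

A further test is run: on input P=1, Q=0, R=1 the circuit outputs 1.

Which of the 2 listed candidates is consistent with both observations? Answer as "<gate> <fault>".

Evaluate each candidate on input P=1, Q=0, R=1:
  N2 stuck-at-0: N0=1, N1=0, N2=0 [stuck-at-0], N3=1, N4=1 → 1 — matches
  N3 stuck-at-0: N0=1, N1=0, N2=1, N3=0 [stuck-at-0], N4=0 → 0 — eliminated
Only N2 stuck-at-0 reproduces the observed 1.

N2 stuck-at-0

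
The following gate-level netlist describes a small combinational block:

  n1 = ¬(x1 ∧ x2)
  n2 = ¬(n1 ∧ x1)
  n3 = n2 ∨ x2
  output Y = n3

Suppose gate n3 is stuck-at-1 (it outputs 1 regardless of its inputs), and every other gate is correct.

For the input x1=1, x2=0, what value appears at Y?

Propagate with n3 forced: n1=1, n2=0, n3=1 [stuck-at-1].
So Y = 1. (Without the fault it would be 0.)

1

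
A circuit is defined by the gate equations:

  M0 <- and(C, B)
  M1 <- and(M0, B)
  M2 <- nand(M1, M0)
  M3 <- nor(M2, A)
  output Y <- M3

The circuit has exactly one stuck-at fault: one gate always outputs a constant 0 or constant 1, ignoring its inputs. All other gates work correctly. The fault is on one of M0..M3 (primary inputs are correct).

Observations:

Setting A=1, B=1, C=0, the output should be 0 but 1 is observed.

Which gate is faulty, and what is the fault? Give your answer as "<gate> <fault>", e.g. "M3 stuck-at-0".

Fault-free values for test 1 (A=1, B=1, C=0): M0=0, M1=0, M2=1, M3=0, giving Y=0. Observed 1.
Test 1: faults giving observed 1 are {M3 stuck-at-1}.
Only M3 stuck-at-1 is consistent with every test.

M3 stuck-at-1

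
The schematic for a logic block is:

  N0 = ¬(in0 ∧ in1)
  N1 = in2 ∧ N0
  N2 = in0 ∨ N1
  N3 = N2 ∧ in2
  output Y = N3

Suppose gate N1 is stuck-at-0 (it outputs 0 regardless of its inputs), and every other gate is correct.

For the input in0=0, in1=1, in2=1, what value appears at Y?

0

Propagate with N1 forced: N0=1, N1=0 [stuck-at-0], N2=0, N3=0.
So Y = 0. (Without the fault it would be 1.)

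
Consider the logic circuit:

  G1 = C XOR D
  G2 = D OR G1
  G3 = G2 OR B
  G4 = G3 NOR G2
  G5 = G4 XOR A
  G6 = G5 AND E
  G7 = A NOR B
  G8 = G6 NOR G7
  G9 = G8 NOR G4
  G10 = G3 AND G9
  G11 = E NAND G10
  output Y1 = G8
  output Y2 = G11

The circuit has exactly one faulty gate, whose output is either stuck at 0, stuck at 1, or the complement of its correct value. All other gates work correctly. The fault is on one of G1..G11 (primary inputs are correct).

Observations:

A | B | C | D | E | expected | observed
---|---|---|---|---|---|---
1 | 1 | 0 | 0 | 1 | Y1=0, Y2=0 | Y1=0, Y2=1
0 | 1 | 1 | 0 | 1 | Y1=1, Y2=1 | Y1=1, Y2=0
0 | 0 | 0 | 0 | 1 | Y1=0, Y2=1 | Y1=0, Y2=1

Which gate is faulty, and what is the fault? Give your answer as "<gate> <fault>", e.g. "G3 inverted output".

G9 inverted output

Fault-free values for test 1 (A=1, B=1, C=0, D=0, E=1): G1=0, G2=0, G3=1, G4=0, G5=1, G6=1, G7=0, G8=0, G9=1, G10=1, G11=0, giving Y1=0, Y2=0. Observed Y1=0, Y2=1.
Test 1: faults giving observed Y1=0, Y2=1 are {G9 stuck-at-0, G9 inverted output, G10 stuck-at-0, G10 inverted output, G11 stuck-at-1, G11 inverted output}.
Test 2 (A=0, B=1, C=1, D=0, E=1): fault-free G1=1, G2=1, G3=1, G4=0, G5=0, G6=0, G7=0, G8=1, G9=0, G10=0, G11=1 → Y1=1, Y2=1; observed Y1=1, Y2=0. Eliminates G9 stuck-at-0, G10 stuck-at-0, G11 stuck-at-1.
Test 3 (A=0, B=0, C=0, D=0, E=1): fault-free G1=0, G2=0, G3=0, G4=1, G5=1, G6=1, G7=1, G8=0, G9=0, G10=0, G11=1 → Y1=0, Y2=1; observed Y1=0, Y2=1. Eliminates G10 inverted output, G11 inverted output.
Only G9 inverted output is consistent with every test.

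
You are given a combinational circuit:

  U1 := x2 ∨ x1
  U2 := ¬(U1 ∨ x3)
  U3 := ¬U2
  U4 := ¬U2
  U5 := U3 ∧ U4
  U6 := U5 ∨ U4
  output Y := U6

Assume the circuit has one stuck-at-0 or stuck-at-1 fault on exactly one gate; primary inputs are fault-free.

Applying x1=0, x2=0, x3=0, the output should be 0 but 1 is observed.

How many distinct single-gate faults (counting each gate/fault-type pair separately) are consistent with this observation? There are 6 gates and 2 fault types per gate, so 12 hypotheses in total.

5

Fault-free: U1=0, U2=1, U3=0, U4=0, U5=0, U6=0 → 0. Observed 1.
  U1 stuck-at-0: output 0 ✗
  U1 stuck-at-1: output 1 ✓
  U2 stuck-at-0: output 1 ✓
  U2 stuck-at-1: output 0 ✗
  U3 stuck-at-0: output 0 ✗
  U3 stuck-at-1: output 0 ✗
  U4 stuck-at-0: output 0 ✗
  U4 stuck-at-1: output 1 ✓
  U5 stuck-at-0: output 0 ✗
  U5 stuck-at-1: output 1 ✓
  U6 stuck-at-0: output 0 ✗
  U6 stuck-at-1: output 1 ✓
Consistent faults: {U1 stuck-at-1, U2 stuck-at-0, U4 stuck-at-1, U5 stuck-at-1, U6 stuck-at-1} — 5 in all.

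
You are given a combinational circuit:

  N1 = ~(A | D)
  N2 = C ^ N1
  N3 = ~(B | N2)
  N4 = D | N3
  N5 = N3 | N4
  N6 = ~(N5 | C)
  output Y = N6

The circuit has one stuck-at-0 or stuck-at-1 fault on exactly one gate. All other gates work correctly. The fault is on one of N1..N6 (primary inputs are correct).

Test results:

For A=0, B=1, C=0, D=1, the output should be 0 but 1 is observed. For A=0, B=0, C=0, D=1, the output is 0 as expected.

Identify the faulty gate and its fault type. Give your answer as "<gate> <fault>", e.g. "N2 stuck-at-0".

Fault-free values for test 1 (A=0, B=1, C=0, D=1): N1=0, N2=0, N3=0, N4=1, N5=1, N6=0, giving Y=0. Observed 1.
Test 1: faults giving observed 1 are {N4 stuck-at-0, N5 stuck-at-0, N6 stuck-at-1}.
Test 2 (A=0, B=0, C=0, D=1): fault-free N1=0, N2=0, N3=1, N4=1, N5=1, N6=0 → 0; observed 0. Eliminates N5 stuck-at-0, N6 stuck-at-1.
Only N4 stuck-at-0 is consistent with every test.

N4 stuck-at-0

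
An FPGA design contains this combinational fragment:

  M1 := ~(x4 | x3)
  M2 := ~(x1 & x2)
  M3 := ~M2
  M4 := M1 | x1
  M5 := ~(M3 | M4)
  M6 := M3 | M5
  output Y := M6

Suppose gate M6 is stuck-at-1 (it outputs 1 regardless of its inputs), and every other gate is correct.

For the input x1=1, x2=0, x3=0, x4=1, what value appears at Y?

Propagate with M6 forced: M1=0, M2=1, M3=0, M4=1, M5=0, M6=1 [stuck-at-1].
So Y = 1. (Without the fault it would be 0.)

1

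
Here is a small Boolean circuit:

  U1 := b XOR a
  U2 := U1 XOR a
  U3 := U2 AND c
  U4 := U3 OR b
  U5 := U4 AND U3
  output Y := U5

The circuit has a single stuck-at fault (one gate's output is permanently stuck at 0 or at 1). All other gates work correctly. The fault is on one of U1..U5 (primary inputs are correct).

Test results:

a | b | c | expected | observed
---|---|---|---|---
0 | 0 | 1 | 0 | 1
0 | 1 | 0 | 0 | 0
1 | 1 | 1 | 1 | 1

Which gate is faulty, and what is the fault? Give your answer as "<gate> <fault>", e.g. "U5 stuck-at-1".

U2 stuck-at-1

Fault-free values for test 1 (a=0, b=0, c=1): U1=0, U2=0, U3=0, U4=0, U5=0, giving Y=0. Observed 1.
Test 1: faults giving observed 1 are {U1 stuck-at-1, U2 stuck-at-1, U3 stuck-at-1, U5 stuck-at-1}.
Test 2 (a=0, b=1, c=0): fault-free U1=1, U2=1, U3=0, U4=1, U5=0 → 0; observed 0. Eliminates U3 stuck-at-1, U5 stuck-at-1.
Test 3 (a=1, b=1, c=1): fault-free U1=0, U2=1, U3=1, U4=1, U5=1 → 1; observed 1. Eliminates U1 stuck-at-1.
Only U2 stuck-at-1 is consistent with every test.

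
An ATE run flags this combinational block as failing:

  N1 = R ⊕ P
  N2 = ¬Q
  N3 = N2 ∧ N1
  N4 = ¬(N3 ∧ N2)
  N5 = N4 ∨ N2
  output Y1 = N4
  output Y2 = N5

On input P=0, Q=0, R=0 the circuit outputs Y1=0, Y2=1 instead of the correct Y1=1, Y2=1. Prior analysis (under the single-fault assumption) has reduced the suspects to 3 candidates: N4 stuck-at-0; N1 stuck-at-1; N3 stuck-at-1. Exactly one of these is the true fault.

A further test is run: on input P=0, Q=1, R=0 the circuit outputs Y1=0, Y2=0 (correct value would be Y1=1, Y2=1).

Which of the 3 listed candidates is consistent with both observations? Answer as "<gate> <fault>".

Evaluate each candidate on input P=0, Q=1, R=0:
  N4 stuck-at-0: N1=0, N2=0, N3=0, N4=0 [stuck-at-0], N5=0 → Y1=0, Y2=0 — matches
  N1 stuck-at-1: N1=1 [stuck-at-1], N2=0, N3=0, N4=1, N5=1 → Y1=1, Y2=1 — eliminated
  N3 stuck-at-1: N1=0, N2=0, N3=1 [stuck-at-1], N4=1, N5=1 → Y1=1, Y2=1 — eliminated
Only N4 stuck-at-0 reproduces the observed Y1=0, Y2=0.

N4 stuck-at-0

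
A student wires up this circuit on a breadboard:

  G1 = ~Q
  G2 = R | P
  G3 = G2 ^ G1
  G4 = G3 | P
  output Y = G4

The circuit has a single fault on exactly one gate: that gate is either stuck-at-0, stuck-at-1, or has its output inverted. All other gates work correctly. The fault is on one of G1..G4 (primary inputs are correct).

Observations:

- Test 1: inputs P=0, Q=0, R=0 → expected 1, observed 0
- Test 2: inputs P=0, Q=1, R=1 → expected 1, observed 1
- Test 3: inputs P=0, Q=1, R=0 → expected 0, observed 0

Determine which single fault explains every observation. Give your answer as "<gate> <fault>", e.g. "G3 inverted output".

G1 stuck-at-0

Fault-free values for test 1 (P=0, Q=0, R=0): G1=1, G2=0, G3=1, G4=1, giving Y=1. Observed 0.
Test 1: faults giving observed 0 are {G1 stuck-at-0, G1 inverted output, G2 stuck-at-1, G2 inverted output, G3 stuck-at-0, G3 inverted output, G4 stuck-at-0, G4 inverted output}.
Test 2 (P=0, Q=1, R=1): fault-free G1=0, G2=1, G3=1, G4=1 → 1; observed 1. Eliminates G1 inverted output, G2 inverted output, G3 stuck-at-0, G3 inverted output, G4 stuck-at-0, G4 inverted output.
Test 3 (P=0, Q=1, R=0): fault-free G1=0, G2=0, G3=0, G4=0 → 0; observed 0. Eliminates G2 stuck-at-1.
Only G1 stuck-at-0 is consistent with every test.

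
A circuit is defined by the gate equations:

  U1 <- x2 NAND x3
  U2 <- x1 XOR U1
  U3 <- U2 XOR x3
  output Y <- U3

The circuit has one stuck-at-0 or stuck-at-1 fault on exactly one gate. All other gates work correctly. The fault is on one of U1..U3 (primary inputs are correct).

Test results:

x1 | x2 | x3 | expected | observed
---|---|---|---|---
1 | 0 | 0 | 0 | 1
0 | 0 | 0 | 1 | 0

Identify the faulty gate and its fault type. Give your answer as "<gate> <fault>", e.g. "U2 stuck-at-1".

U1 stuck-at-0

Fault-free values for test 1 (x1=1, x2=0, x3=0): U1=1, U2=0, U3=0, giving Y=0. Observed 1.
Test 1: faults giving observed 1 are {U1 stuck-at-0, U2 stuck-at-1, U3 stuck-at-1}.
Test 2 (x1=0, x2=0, x3=0): fault-free U1=1, U2=1, U3=1 → 1; observed 0. Eliminates U2 stuck-at-1, U3 stuck-at-1.
Only U1 stuck-at-0 is consistent with every test.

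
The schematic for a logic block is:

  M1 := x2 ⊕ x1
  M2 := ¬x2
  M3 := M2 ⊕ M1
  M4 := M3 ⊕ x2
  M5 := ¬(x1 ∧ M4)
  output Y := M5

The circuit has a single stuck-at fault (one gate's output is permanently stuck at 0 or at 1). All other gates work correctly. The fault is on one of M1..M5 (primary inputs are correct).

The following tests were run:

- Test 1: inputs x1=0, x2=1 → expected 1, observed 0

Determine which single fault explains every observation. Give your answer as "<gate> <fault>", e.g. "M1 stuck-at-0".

M5 stuck-at-0

Fault-free values for test 1 (x1=0, x2=1): M1=1, M2=0, M3=1, M4=0, M5=1, giving Y=1. Observed 0.
Test 1: faults giving observed 0 are {M5 stuck-at-0}.
Only M5 stuck-at-0 is consistent with every test.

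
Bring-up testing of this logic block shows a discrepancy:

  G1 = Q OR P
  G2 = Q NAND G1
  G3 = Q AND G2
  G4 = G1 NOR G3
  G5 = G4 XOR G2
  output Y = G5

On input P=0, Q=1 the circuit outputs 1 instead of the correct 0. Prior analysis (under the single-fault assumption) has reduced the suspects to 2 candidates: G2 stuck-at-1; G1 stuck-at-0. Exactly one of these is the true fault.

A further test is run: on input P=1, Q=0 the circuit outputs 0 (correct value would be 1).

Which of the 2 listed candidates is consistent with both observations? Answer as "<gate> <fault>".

Evaluate each candidate on input P=1, Q=0:
  G2 stuck-at-1: G1=1, G2=1 [stuck-at-1], G3=0, G4=0, G5=1 → 1 — eliminated
  G1 stuck-at-0: G1=0 [stuck-at-0], G2=1, G3=0, G4=1, G5=0 → 0 — matches
Only G1 stuck-at-0 reproduces the observed 0.

G1 stuck-at-0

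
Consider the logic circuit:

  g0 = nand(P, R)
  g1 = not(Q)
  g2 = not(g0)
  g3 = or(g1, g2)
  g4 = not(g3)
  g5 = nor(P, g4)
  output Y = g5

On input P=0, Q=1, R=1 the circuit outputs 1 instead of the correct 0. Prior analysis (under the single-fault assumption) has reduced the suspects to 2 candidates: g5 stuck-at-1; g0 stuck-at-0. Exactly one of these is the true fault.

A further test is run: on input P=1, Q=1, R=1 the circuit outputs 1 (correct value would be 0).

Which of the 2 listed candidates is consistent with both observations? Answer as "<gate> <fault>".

Evaluate each candidate on input P=1, Q=1, R=1:
  g5 stuck-at-1: g0=0, g1=0, g2=1, g3=1, g4=0, g5=1 [stuck-at-1] → 1 — matches
  g0 stuck-at-0: g0=0 [stuck-at-0], g1=0, g2=1, g3=1, g4=0, g5=0 → 0 — eliminated
Only g5 stuck-at-1 reproduces the observed 1.

g5 stuck-at-1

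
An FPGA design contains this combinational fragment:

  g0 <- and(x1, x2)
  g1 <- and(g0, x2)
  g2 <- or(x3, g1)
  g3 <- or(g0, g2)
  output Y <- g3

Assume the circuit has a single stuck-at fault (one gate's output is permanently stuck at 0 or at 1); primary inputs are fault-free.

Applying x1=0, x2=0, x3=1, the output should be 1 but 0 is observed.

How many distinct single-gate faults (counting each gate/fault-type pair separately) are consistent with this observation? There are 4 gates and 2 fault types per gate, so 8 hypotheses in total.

2

Fault-free: g0=0, g1=0, g2=1, g3=1 → 1. Observed 0.
  g0 stuck-at-0: output 1 ✗
  g0 stuck-at-1: output 1 ✗
  g1 stuck-at-0: output 1 ✗
  g1 stuck-at-1: output 1 ✗
  g2 stuck-at-0: output 0 ✓
  g2 stuck-at-1: output 1 ✗
  g3 stuck-at-0: output 0 ✓
  g3 stuck-at-1: output 1 ✗
Consistent faults: {g2 stuck-at-0, g3 stuck-at-0} — 2 in all.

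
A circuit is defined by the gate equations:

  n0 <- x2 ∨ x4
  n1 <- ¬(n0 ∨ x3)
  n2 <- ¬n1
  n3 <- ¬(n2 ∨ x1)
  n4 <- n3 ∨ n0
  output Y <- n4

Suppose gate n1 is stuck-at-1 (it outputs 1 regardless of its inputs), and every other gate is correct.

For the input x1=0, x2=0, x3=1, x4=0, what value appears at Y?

Propagate with n1 forced: n0=0, n1=1 [stuck-at-1], n2=0, n3=1, n4=1.
So Y = 1. (Without the fault it would be 0.)

1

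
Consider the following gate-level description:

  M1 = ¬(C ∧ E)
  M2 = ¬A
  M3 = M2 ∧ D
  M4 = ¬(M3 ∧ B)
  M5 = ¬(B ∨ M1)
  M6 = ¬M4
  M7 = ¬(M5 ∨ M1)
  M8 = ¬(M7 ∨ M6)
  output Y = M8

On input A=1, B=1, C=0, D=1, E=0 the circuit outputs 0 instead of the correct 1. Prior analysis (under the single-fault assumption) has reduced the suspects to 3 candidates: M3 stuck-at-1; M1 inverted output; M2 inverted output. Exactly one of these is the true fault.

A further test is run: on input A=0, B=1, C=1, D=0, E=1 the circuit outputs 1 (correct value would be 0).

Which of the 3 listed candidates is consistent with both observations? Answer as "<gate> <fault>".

Evaluate each candidate on input A=0, B=1, C=1, D=0, E=1:
  M3 stuck-at-1: M1=0, M2=1, M3=1 [stuck-at-1], M4=0, M5=0, M6=1, M7=1, M8=0 → 0 — eliminated
  M1 inverted output: M1=1 [inverted output], M2=1, M3=0, M4=1, M5=0, M6=0, M7=0, M8=1 → 1 — matches
  M2 inverted output: M1=0, M2=0 [inverted output], M3=0, M4=1, M5=0, M6=0, M7=1, M8=0 → 0 — eliminated
Only M1 inverted output reproduces the observed 1.

M1 inverted output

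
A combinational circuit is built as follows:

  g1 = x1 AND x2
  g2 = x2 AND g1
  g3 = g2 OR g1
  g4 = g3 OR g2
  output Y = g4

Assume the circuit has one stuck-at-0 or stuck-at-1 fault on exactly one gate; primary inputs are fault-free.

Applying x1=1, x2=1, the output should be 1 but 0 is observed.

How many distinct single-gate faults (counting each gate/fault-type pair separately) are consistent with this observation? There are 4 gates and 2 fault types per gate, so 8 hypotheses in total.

2

Fault-free: g1=1, g2=1, g3=1, g4=1 → 1. Observed 0.
  g1 stuck-at-0: output 0 ✓
  g1 stuck-at-1: output 1 ✗
  g2 stuck-at-0: output 1 ✗
  g2 stuck-at-1: output 1 ✗
  g3 stuck-at-0: output 1 ✗
  g3 stuck-at-1: output 1 ✗
  g4 stuck-at-0: output 0 ✓
  g4 stuck-at-1: output 1 ✗
Consistent faults: {g1 stuck-at-0, g4 stuck-at-0} — 2 in all.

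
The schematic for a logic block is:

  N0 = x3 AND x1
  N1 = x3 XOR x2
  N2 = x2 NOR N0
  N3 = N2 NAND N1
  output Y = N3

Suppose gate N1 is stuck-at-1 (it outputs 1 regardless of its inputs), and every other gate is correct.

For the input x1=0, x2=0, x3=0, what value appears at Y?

0

Propagate with N1 forced: N0=0, N1=1 [stuck-at-1], N2=1, N3=0.
So Y = 0. (Without the fault it would be 1.)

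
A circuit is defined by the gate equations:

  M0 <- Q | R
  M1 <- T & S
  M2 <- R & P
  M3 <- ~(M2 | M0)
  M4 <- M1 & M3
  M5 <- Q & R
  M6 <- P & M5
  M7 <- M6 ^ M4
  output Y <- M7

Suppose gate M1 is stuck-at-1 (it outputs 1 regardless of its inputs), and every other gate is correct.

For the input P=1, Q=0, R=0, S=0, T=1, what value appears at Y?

1

Propagate with M1 forced: M0=0, M1=1 [stuck-at-1], M2=0, M3=1, M4=1, M5=0, M6=0, M7=1.
So Y = 1. (Without the fault it would be 0.)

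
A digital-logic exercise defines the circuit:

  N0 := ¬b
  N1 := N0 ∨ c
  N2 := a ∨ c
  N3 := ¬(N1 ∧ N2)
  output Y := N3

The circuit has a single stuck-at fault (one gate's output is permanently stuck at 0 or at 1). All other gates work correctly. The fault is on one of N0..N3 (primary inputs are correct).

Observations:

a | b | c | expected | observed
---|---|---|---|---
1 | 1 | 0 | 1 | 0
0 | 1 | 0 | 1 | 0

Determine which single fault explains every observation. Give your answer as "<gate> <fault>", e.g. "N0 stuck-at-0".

N3 stuck-at-0

Fault-free values for test 1 (a=1, b=1, c=0): N0=0, N1=0, N2=1, N3=1, giving Y=1. Observed 0.
Test 1: faults giving observed 0 are {N0 stuck-at-1, N1 stuck-at-1, N3 stuck-at-0}.
Test 2 (a=0, b=1, c=0): fault-free N0=0, N1=0, N2=0, N3=1 → 1; observed 0. Eliminates N0 stuck-at-1, N1 stuck-at-1.
Only N3 stuck-at-0 is consistent with every test.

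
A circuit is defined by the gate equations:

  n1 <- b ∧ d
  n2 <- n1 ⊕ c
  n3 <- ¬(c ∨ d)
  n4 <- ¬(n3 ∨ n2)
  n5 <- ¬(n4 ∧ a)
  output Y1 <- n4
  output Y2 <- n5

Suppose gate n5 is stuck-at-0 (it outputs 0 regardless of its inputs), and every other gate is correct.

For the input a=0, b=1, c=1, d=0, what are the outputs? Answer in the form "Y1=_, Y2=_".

Propagate with n5 forced: n1=0, n2=1, n3=0, n4=0, n5=0 [stuck-at-0].
So the outputs are Y1=0, Y2=0. (Without the fault they would be Y1=0, Y2=1.)

Y1=0, Y2=0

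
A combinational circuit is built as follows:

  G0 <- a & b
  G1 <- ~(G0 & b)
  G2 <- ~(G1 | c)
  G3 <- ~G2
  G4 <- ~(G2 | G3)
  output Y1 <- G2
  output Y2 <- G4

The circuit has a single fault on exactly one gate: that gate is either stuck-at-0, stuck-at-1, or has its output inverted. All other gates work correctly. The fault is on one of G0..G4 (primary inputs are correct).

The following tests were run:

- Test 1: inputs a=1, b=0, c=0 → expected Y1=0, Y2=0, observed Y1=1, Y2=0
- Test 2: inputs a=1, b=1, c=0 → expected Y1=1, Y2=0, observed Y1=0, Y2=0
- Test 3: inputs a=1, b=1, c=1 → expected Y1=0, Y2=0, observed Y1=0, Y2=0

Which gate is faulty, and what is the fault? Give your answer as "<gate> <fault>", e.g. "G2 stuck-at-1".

G1 inverted output

Fault-free values for test 1 (a=1, b=0, c=0): G0=0, G1=1, G2=0, G3=1, G4=0, giving Y1=0, Y2=0. Observed Y1=1, Y2=0.
Test 1: faults giving observed Y1=1, Y2=0 are {G1 stuck-at-0, G1 inverted output, G2 stuck-at-1, G2 inverted output}.
Test 2 (a=1, b=1, c=0): fault-free G0=1, G1=0, G2=1, G3=0, G4=0 → Y1=1, Y2=0; observed Y1=0, Y2=0. Eliminates G1 stuck-at-0, G2 stuck-at-1.
Test 3 (a=1, b=1, c=1): fault-free G0=1, G1=0, G2=0, G3=1, G4=0 → Y1=0, Y2=0; observed Y1=0, Y2=0. Eliminates G2 inverted output.
Only G1 inverted output is consistent with every test.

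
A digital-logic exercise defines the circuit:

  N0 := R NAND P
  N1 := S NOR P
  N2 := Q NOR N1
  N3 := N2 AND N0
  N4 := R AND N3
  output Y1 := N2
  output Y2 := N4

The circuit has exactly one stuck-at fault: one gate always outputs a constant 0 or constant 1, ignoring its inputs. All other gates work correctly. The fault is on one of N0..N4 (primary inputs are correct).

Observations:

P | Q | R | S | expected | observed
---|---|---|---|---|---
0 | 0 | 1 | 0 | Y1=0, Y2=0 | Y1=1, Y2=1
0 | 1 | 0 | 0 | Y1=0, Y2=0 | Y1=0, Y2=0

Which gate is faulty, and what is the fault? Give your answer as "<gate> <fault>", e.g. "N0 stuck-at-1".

N1 stuck-at-0

Fault-free values for test 1 (P=0, Q=0, R=1, S=0): N0=1, N1=1, N2=0, N3=0, N4=0, giving Y1=0, Y2=0. Observed Y1=1, Y2=1.
Test 1: faults giving observed Y1=1, Y2=1 are {N1 stuck-at-0, N2 stuck-at-1}.
Test 2 (P=0, Q=1, R=0, S=0): fault-free N0=1, N1=1, N2=0, N3=0, N4=0 → Y1=0, Y2=0; observed Y1=0, Y2=0. Eliminates N2 stuck-at-1.
Only N1 stuck-at-0 is consistent with every test.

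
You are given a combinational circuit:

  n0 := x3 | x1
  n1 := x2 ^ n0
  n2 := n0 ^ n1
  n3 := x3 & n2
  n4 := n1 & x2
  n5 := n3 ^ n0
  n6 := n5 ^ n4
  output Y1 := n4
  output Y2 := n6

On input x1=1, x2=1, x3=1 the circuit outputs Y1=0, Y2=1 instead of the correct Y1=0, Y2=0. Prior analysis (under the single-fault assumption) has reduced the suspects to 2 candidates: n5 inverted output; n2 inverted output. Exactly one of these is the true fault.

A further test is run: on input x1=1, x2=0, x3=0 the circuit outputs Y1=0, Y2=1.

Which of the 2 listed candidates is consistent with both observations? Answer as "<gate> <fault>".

Evaluate each candidate on input x1=1, x2=0, x3=0:
  n5 inverted output: n0=1, n1=1, n2=0, n3=0, n4=0, n5=0 [inverted output], n6=0 → Y1=0, Y2=0 — eliminated
  n2 inverted output: n0=1, n1=1, n2=1 [inverted output], n3=0, n4=0, n5=1, n6=1 → Y1=0, Y2=1 — matches
Only n2 inverted output reproduces the observed Y1=0, Y2=1.

n2 inverted output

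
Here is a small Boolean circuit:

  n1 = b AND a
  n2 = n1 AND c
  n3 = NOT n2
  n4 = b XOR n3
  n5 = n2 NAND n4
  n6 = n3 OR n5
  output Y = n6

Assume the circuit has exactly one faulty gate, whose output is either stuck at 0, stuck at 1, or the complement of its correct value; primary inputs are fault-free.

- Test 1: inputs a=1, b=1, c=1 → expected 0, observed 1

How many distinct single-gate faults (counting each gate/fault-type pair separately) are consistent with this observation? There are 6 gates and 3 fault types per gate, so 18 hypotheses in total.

12

Fault-free: n1=1, n2=1, n3=0, n4=1, n5=0, n6=0 → 0. Observed 1.
  n1: stuck-at-0, inverted output ✓; others ✗
  n2: stuck-at-0, inverted output ✓; others ✗
  n3: stuck-at-1, inverted output ✓; others ✗
  n4: stuck-at-0, inverted output ✓; others ✗
  n5: stuck-at-1, inverted output ✓; others ✗
  n6: stuck-at-1, inverted output ✓; others ✗
Consistent faults: {n1 stuck-at-0, n1 inverted output, n2 stuck-at-0, n2 inverted output, n3 stuck-at-1, n3 inverted output, n4 stuck-at-0, n4 inverted output, n5 stuck-at-1, n5 inverted output, n6 stuck-at-1, n6 inverted output} — 12 in all.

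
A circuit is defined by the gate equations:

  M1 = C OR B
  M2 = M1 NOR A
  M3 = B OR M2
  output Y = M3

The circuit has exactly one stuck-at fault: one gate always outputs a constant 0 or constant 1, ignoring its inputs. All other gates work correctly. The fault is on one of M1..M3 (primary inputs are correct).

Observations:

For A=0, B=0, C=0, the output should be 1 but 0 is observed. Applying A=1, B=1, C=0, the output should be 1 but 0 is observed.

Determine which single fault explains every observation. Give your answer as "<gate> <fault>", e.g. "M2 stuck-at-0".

M3 stuck-at-0

Fault-free values for test 1 (A=0, B=0, C=0): M1=0, M2=1, M3=1, giving Y=1. Observed 0.
Test 1: faults giving observed 0 are {M1 stuck-at-1, M2 stuck-at-0, M3 stuck-at-0}.
Test 2 (A=1, B=1, C=0): fault-free M1=1, M2=0, M3=1 → 1; observed 0. Eliminates M1 stuck-at-1, M2 stuck-at-0.
Only M3 stuck-at-0 is consistent with every test.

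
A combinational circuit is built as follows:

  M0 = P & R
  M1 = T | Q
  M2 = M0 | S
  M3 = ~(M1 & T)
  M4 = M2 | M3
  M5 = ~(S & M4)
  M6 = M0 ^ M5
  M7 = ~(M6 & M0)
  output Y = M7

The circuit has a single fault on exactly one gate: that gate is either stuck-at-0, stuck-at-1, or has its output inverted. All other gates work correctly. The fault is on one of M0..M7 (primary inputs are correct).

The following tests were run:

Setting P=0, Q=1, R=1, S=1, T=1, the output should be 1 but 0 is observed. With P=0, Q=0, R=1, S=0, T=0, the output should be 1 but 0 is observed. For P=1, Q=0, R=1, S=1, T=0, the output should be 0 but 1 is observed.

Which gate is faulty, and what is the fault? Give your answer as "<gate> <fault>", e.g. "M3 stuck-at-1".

M7 inverted output

Fault-free values for test 1 (P=0, Q=1, R=1, S=1, T=1): M0=0, M1=1, M2=1, M3=0, M4=1, M5=0, M6=0, M7=1, giving Y=1. Observed 0.
Test 1: faults giving observed 0 are {M0 stuck-at-1, M0 inverted output, M7 stuck-at-0, M7 inverted output}.
Test 2 (P=0, Q=0, R=1, S=0, T=0): fault-free M0=0, M1=0, M2=0, M3=1, M4=1, M5=1, M6=1, M7=1 → 1; observed 0. Eliminates M0 stuck-at-1, M0 inverted output.
Test 3 (P=1, Q=0, R=1, S=1, T=0): fault-free M0=1, M1=0, M2=1, M3=1, M4=1, M5=0, M6=1, M7=0 → 0; observed 1. Eliminates M7 stuck-at-0.
Only M7 inverted output is consistent with every test.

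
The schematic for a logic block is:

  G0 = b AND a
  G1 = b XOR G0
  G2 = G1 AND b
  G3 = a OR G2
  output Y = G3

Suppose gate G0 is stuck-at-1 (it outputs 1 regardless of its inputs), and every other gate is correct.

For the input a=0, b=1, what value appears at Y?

Propagate with G0 forced: G0=1 [stuck-at-1], G1=0, G2=0, G3=0.
So Y = 0. (Without the fault it would be 1.)

0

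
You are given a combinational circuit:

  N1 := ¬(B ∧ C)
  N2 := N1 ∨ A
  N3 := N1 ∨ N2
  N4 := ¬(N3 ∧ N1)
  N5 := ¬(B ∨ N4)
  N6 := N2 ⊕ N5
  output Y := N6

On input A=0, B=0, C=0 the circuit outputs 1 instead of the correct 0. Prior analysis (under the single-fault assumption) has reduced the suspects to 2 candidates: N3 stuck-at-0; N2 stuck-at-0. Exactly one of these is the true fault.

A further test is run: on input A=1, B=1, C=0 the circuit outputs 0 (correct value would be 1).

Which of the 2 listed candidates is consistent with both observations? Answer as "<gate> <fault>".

Evaluate each candidate on input A=1, B=1, C=0:
  N3 stuck-at-0: N1=1, N2=1, N3=0 [stuck-at-0], N4=1, N5=0, N6=1 → 1 — eliminated
  N2 stuck-at-0: N1=1, N2=0 [stuck-at-0], N3=1, N4=0, N5=0, N6=0 → 0 — matches
Only N2 stuck-at-0 reproduces the observed 0.

N2 stuck-at-0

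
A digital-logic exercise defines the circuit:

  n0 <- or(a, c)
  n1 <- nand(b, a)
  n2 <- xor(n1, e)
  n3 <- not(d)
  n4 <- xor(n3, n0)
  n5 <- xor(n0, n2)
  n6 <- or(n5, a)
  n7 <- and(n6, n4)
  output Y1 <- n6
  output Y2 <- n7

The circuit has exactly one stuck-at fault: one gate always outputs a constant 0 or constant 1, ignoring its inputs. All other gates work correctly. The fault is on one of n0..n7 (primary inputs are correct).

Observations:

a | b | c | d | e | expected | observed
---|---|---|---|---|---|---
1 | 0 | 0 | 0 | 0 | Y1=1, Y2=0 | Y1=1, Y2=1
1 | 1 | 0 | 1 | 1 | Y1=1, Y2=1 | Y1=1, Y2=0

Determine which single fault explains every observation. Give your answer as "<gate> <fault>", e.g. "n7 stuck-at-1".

n0 stuck-at-0

Fault-free values for test 1 (a=1, b=0, c=0, d=0, e=0): n0=1, n1=1, n2=1, n3=1, n4=0, n5=0, n6=1, n7=0, giving Y1=1, Y2=0. Observed Y1=1, Y2=1.
Test 1: faults giving observed Y1=1, Y2=1 are {n0 stuck-at-0, n3 stuck-at-0, n4 stuck-at-1, n7 stuck-at-1}.
Test 2 (a=1, b=1, c=0, d=1, e=1): fault-free n0=1, n1=0, n2=1, n3=0, n4=1, n5=0, n6=1, n7=1 → Y1=1, Y2=1; observed Y1=1, Y2=0. Eliminates n3 stuck-at-0, n4 stuck-at-1, n7 stuck-at-1.
Only n0 stuck-at-0 is consistent with every test.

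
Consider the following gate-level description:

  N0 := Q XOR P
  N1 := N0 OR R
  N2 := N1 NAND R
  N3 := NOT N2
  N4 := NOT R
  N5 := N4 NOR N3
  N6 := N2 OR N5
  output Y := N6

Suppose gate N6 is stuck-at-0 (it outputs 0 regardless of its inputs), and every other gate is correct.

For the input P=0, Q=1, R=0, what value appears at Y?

0

Propagate with N6 forced: N0=1, N1=1, N2=1, N3=0, N4=1, N5=0, N6=0 [stuck-at-0].
So Y = 0. (Without the fault it would be 1.)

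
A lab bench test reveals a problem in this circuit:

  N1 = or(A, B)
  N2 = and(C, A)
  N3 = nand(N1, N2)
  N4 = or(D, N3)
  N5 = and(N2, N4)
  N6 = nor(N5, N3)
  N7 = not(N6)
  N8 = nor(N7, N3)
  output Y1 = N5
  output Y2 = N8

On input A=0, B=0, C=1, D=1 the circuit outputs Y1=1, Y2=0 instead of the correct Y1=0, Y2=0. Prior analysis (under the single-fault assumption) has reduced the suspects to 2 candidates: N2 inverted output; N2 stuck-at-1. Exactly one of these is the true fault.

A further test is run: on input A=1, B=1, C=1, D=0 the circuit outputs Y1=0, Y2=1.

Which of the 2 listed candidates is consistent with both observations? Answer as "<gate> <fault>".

Evaluate each candidate on input A=1, B=1, C=1, D=0:
  N2 inverted output: N1=1, N2=0 [inverted output], N3=1, N4=1, N5=0, N6=0, N7=1, N8=0 → Y1=0, Y2=0 — eliminated
  N2 stuck-at-1: N1=1, N2=1 [stuck-at-1], N3=0, N4=0, N5=0, N6=1, N7=0, N8=1 → Y1=0, Y2=1 — matches
Only N2 stuck-at-1 reproduces the observed Y1=0, Y2=1.

N2 stuck-at-1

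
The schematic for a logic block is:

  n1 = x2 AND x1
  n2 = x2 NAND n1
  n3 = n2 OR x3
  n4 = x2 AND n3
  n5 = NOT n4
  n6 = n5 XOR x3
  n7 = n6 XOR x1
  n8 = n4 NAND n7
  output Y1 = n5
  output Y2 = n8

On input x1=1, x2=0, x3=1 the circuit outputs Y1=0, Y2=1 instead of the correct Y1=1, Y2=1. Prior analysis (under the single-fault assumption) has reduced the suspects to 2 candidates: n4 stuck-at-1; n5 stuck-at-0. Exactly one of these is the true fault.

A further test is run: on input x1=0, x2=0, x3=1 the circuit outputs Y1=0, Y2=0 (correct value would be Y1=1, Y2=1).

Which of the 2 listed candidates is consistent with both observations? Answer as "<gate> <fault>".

n4 stuck-at-1

Evaluate each candidate on input x1=0, x2=0, x3=1:
  n4 stuck-at-1: n1=0, n2=1, n3=1, n4=1 [stuck-at-1], n5=0, n6=1, n7=1, n8=0 → Y1=0, Y2=0 — matches
  n5 stuck-at-0: n1=0, n2=1, n3=1, n4=0, n5=0 [stuck-at-0], n6=1, n7=1, n8=1 → Y1=0, Y2=1 — eliminated
Only n4 stuck-at-1 reproduces the observed Y1=0, Y2=0.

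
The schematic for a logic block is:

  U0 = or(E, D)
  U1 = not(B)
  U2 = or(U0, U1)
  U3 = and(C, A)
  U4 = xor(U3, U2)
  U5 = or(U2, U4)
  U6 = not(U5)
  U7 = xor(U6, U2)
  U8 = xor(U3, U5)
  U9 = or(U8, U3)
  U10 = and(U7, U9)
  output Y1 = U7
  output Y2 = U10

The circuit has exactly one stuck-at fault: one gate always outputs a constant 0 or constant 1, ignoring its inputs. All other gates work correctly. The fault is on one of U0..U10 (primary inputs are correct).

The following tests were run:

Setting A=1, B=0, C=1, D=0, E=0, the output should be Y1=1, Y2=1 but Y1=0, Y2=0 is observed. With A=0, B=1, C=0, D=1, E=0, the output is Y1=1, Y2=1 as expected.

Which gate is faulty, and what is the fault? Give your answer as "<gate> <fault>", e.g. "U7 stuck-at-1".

Fault-free values for test 1 (A=1, B=0, C=1, D=0, E=0): U0=0, U1=1, U2=1, U3=1, U4=0, U5=1, U6=0, U7=1, U8=0, U9=1, U10=1, giving Y1=1, Y2=1. Observed Y1=0, Y2=0.
Test 1: faults giving observed Y1=0, Y2=0 are {U1 stuck-at-0, U2 stuck-at-0, U5 stuck-at-0, U6 stuck-at-1, U7 stuck-at-0}.
Test 2 (A=0, B=1, C=0, D=1, E=0): fault-free U0=1, U1=0, U2=1, U3=0, U4=1, U5=1, U6=0, U7=1, U8=1, U9=1, U10=1 → Y1=1, Y2=1; observed Y1=1, Y2=1. Eliminates U2 stuck-at-0, U5 stuck-at-0, U6 stuck-at-1, U7 stuck-at-0.
Only U1 stuck-at-0 is consistent with every test.

U1 stuck-at-0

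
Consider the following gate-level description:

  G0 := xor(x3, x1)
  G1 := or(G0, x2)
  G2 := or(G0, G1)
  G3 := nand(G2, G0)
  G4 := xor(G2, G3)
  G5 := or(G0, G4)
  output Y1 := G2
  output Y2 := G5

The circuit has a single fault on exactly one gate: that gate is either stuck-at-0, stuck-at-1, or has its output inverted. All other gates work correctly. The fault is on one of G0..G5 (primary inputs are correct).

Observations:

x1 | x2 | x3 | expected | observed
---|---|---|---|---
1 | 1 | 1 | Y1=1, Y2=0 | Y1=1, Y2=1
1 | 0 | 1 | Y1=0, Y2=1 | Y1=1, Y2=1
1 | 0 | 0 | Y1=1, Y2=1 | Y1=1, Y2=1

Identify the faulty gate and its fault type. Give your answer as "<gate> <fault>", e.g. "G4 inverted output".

G0 stuck-at-1

Fault-free values for test 1 (x1=1, x2=1, x3=1): G0=0, G1=1, G2=1, G3=1, G4=0, G5=0, giving Y1=1, Y2=0. Observed Y1=1, Y2=1.
Test 1: faults giving observed Y1=1, Y2=1 are {G0 stuck-at-1, G0 inverted output, G3 stuck-at-0, G3 inverted output, G4 stuck-at-1, G4 inverted output, G5 stuck-at-1, G5 inverted output}.
Test 2 (x1=1, x2=0, x3=1): fault-free G0=0, G1=0, G2=0, G3=1, G4=1, G5=1 → Y1=0, Y2=1; observed Y1=1, Y2=1. Eliminates G3 stuck-at-0, G3 inverted output, G4 stuck-at-1, G4 inverted output, G5 stuck-at-1, G5 inverted output.
Test 3 (x1=1, x2=0, x3=0): fault-free G0=1, G1=1, G2=1, G3=0, G4=1, G5=1 → Y1=1, Y2=1; observed Y1=1, Y2=1. Eliminates G0 inverted output.
Only G0 stuck-at-1 is consistent with every test.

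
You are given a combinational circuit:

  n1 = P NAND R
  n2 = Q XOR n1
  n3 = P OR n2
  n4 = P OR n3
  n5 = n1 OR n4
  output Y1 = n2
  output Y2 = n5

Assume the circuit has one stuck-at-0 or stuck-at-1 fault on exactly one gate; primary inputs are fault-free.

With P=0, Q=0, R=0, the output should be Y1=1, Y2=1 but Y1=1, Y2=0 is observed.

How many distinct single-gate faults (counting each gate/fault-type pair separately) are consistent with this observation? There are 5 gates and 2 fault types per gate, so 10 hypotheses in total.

1

Fault-free: n1=1, n2=1, n3=1, n4=1, n5=1 → Y1=1, Y2=1. Observed Y1=1, Y2=0.
  n1 stuck-at-0: output Y1=0, Y2=0 ✗
  n1 stuck-at-1: output Y1=1, Y2=1 ✗
  n2 stuck-at-0: output Y1=0, Y2=1 ✗
  n2 stuck-at-1: output Y1=1, Y2=1 ✗
  n3 stuck-at-0: output Y1=1, Y2=1 ✗
  n3 stuck-at-1: output Y1=1, Y2=1 ✗
  n4 stuck-at-0: output Y1=1, Y2=1 ✗
  n4 stuck-at-1: output Y1=1, Y2=1 ✗
  n5 stuck-at-0: output Y1=1, Y2=0 ✓
  n5 stuck-at-1: output Y1=1, Y2=1 ✗
Consistent faults: {n5 stuck-at-0} — 1 in all.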